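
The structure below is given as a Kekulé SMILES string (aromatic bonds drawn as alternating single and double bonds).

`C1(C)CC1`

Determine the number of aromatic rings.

The SMILES encodes a three-membered saturated carbon ring.
The 3-membered ring has only sp³ atoms, so it is not fully conjugated — not aromatic (cyclopropane).

0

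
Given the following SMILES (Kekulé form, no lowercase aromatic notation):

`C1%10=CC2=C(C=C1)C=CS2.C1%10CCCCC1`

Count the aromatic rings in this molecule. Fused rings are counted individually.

The SMILES encodes a six-membered carbon ring with three alternating C=C double bonds, fused to a five-membered ring containing one sulfur and two C=C double bonds; a six-membered saturated carbon ring.
The fused 6/5-membered bicyclic (with one sulfur) is a single π system with 9 sp² atoms and 10 π electrons from ring double bonds plus a heteroatom lone pair. 10 = 4(2)+2, so the system is aromatic and both rings count as aromatic (benzothiophene).
The 6-membered ring has only sp³ atoms, so it is not fully conjugated — not aromatic (cyclohexane).
2 of the 3 rings are aromatic. Total: 2.

2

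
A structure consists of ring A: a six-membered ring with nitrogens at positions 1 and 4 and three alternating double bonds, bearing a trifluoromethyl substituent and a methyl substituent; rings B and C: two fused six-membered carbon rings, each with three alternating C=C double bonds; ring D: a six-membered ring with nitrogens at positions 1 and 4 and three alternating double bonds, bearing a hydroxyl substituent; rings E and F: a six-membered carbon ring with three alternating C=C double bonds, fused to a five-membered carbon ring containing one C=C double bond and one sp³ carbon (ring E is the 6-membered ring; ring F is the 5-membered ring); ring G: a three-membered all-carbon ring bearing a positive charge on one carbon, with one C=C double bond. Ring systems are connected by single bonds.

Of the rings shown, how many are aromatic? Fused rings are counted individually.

Ring A is fully conjugated (every ring atom contributes a p orbital); 3 ring double bonds give 6 π electrons. That satisfies 4n+2 with n=1, so ring A is aromatic (pyrazine).
Rings B and C form a fused bicyclic system with 10 sp² atoms and 10 π electrons from ring double bonds. 10 = 4(2)+2, so the system is aromatic and both rings count as aromatic (naphthalene).
Ring D has a continuous p-orbital overlap around the ring; 3 ring double bonds give 6 π electrons. That satisfies 4n+2 with n=1, so ring D is aromatic (pyrazine).
Ring E has a continuous p-orbital overlap around the ring; 3 ring double bonds give 6 π electrons. Since 6 = 4n+2 (n=1), ring E is aromatic (benzene ring).
Ring F has one sp³ carbon, so it is not fully conjugated — not aromatic (cyclopentene ring).
Ring G is fully conjugated (every ring atom contributes a p orbital); 1 ring double bond (2 π electrons) plus the carbocation's empty p orbital (0, but keeps the ring conjugated) give 2 π electrons. Since 2 = 4n+2 (n=0), ring G is aromatic (cyclopropenyl cation).
Aromatic: A, B, C, D, E, G. Total: 6.

6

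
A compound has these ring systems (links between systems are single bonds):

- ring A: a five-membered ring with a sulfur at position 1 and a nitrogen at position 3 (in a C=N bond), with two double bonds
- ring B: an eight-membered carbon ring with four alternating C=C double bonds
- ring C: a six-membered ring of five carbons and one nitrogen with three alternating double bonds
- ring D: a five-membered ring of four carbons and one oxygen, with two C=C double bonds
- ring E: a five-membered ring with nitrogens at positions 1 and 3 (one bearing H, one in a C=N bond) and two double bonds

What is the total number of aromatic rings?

4

Ring A is planar and fully conjugated; 2 ring double bonds (4 π electrons) plus a heteroatom lone pair (2) give 6 π electrons. 6 = 4(1)+2, so ring A is aromatic (thiazole).
Ring B has only sp² ring atoms; a planar conformation would have a fully conjugated π system of 8 electrons. But 8 = 4(2), which is 4n not 4n+2, so ring B is not aromatic (cyclooctatetraene) — cyclooctatetraene distorts into a non-planar tub to avoid antiaromaticity.
Ring C is fully conjugated (every ring atom contributes a p orbital); 3 ring double bonds give 6 π electrons. Since 6 = 4n+2 (n=1), ring C is aromatic (pyridine).
Ring D is planar and fully conjugated; 2 ring double bonds (4 π electrons) plus a heteroatom lone pair (2) give 6 π electrons. 6 = 4(1)+2, so ring D is aromatic (furan).
Ring E is planar and fully conjugated; 2 ring double bonds (4 π electrons) plus a heteroatom lone pair (2) give 6 π electrons. That satisfies 4n+2 with n=1, so ring E is aromatic (imidazole).
Aromatic: A, C, D, E. Total: 4.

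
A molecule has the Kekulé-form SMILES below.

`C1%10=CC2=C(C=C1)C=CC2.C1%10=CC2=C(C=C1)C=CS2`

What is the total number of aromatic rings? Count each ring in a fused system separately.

The SMILES encodes a six-membered carbon ring with three alternating C=C double bonds, fused to a five-membered carbon ring containing one C=C double bond and one sp³ carbon; a six-membered carbon ring with three alternating C=C double bonds, fused to a five-membered ring containing one sulfur and two C=C double bonds.
The 6-membered ring is planar and fully conjugated; 3 ring double bonds give 6 π electrons. That satisfies 4n+2 with n=1, so it is aromatic (benzene ring).
The 5-membered ring has one sp³ carbon, so it is not fully conjugated — not aromatic (cyclopentene ring).
The fused 6/5-membered bicyclic (with one sulfur) is a single π system with 9 sp² atoms and 10 π electrons from ring double bonds plus a heteroatom lone pair. 10 = 4(2)+2, so the system is aromatic and both rings count as aromatic (benzothiophene).
3 of the 4 rings are aromatic. Total: 3.

3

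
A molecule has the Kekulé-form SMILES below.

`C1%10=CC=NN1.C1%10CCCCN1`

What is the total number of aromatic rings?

1

The SMILES encodes a five-membered ring with two adjacent nitrogens (one bearing H, one in a double bond) and two double bonds; a six-membered saturated ring of five carbons and one N–H nitrogen.
The 5-membered ring with two adjacent nitrogens (one N–H, one =N–) is planar and fully conjugated; 2 ring double bonds (4 π electrons) plus a heteroatom lone pair (2) give 6 π electrons. Since 6 = 4n+2 (n=1), it is aromatic (pyrazole).
The 6-membered ring with one N–H has only sp³ atoms, so it is not fully conjugated — not aromatic (piperidine).
1 of the 2 rings is aromatic. Total: 1.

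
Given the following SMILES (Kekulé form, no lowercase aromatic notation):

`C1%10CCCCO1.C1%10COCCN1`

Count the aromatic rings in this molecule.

The SMILES encodes a six-membered saturated ring of five carbons and one oxygen; a six-membered saturated ring with an oxygen and an N–H nitrogen at positions 1 and 4.
The 6-membered ring with one oxygen has only sp³ atoms, so it is not fully conjugated — not aromatic (tetrahydropyran).
The 6-membered ring with one oxygen and one N–H (1,4) has only sp³ atoms, so it is not fully conjugated — not aromatic (morpholine).
None of the rings are aromatic. Total: 0.

0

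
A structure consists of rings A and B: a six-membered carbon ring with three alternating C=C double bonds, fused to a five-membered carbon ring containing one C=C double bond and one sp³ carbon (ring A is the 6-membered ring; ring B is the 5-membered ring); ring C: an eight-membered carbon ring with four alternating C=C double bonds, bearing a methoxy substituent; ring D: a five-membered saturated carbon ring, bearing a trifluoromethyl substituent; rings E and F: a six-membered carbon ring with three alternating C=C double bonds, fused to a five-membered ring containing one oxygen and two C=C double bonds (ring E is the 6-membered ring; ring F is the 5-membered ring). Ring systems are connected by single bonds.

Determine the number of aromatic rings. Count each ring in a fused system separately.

Ring A is planar and fully conjugated; 3 ring double bonds give 6 π electrons. That satisfies 4n+2 with n=1, so ring A is aromatic (benzene ring).
Ring B has one sp³ carbon, so it is not fully conjugated — not aromatic (cyclopentene ring).
Ring C has only sp² ring atoms; a planar conformation would have a fully conjugated π system of 8 electrons. But 8 = 4(2), which is 4n not 4n+2, so ring C is not aromatic (cyclooctatetraene) — cyclooctatetraene distorts into a non-planar tub to avoid antiaromaticity.
Ring D has only sp³ atoms, so it is not fully conjugated — not aromatic (cyclopentane).
Rings E and F form a fused bicyclic system (with one oxygen) with 9 sp² atoms and 10 π electrons from ring double bonds plus a heteroatom lone pair. 10 = 4(2)+2, so the system is aromatic and both rings count as aromatic (benzofuran).
Aromatic: A, E, F. Total: 3.

3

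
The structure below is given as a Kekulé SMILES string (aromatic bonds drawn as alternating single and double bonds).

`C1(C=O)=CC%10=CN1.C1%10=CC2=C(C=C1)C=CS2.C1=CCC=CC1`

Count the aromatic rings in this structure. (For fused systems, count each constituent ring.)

The SMILES encodes a five-membered ring of four carbons and one nitrogen bearing a hydrogen, with two C=C double bonds; a six-membered carbon ring with three alternating C=C double bonds, fused to a five-membered ring containing one sulfur and two C=C double bonds; a six-membered carbon ring with two isolated C=C double bonds and two sp³ carbons.
The 5-membered ring with one N–H has a continuous p-orbital overlap around the ring; 2 ring double bonds (4 π electrons) plus a heteroatom lone pair (2) give 6 π electrons. That satisfies 4n+2 with n=1, so it is aromatic (pyrrole).
The fused 6/5-membered bicyclic (with one sulfur) is a single π system with 9 sp² atoms and 10 π electrons from ring double bonds plus a heteroatom lone pair. 10 = 4(2)+2, so the system is aromatic and both rings count as aromatic (benzothiophene).
The 6-membered ring has two sp³ carbons, so it is not fully conjugated — not aromatic (1,4-cyclohexadiene).
3 of the 4 rings are aromatic. Total: 3.

3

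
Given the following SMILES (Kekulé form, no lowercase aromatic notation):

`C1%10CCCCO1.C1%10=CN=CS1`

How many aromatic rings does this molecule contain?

1

The SMILES encodes a six-membered saturated ring of five carbons and one oxygen; a five-membered ring with a sulfur at position 1 and a nitrogen at position 3 (in a C=N bond), with two double bonds.
The 6-membered ring with one oxygen has only sp³ atoms, so it is not fully conjugated — not aromatic (tetrahydropyran).
The 5-membered ring with one sulfur and one =N– is planar and fully conjugated; 2 ring double bonds (4 π electrons) plus a heteroatom lone pair (2) give 6 π electrons. Since 6 = 4n+2 (n=1), it is aromatic (thiazole).
1 of the 2 rings is aromatic. Total: 1.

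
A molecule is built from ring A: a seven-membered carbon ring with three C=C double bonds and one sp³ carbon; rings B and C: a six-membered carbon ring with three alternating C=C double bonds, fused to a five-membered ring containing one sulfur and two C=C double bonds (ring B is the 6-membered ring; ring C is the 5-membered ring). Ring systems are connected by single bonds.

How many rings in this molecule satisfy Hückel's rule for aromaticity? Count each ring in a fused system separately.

2

Ring A has one sp³ carbon, so it is not fully conjugated — not aromatic (cycloheptatriene).
Rings B and C form a fused bicyclic system (with one sulfur) with 9 sp² atoms and 10 π electrons from ring double bonds plus a heteroatom lone pair. 10 = 4(2)+2, so the system is aromatic and both rings count as aromatic (benzothiophene).
Aromatic: B, C. Total: 2.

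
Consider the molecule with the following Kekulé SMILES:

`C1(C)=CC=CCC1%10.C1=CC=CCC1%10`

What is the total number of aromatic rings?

The SMILES encodes a six-membered carbon ring with two conjugated C=C double bonds and two sp³ carbons; a six-membered carbon ring with two conjugated C=C double bonds and two sp³ carbons.
The 6-membered ring has two sp³ carbons, so it is not fully conjugated — not aromatic (1,3-cyclohexadiene).
The second 6-membered ring has two sp³ carbons, so it is not fully conjugated — not aromatic (1,3-cyclohexadiene).
None of the rings are aromatic. Total: 0.

0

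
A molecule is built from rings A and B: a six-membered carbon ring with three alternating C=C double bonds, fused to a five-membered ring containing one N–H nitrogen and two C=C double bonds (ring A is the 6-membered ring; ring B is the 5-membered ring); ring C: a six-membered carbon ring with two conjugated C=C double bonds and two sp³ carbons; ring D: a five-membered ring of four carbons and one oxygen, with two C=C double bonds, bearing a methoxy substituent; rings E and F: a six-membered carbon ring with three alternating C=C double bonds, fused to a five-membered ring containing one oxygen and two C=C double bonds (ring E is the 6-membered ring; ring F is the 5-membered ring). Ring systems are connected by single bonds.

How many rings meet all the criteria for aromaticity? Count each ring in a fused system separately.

5

Rings A and B form a fused bicyclic system (with one N–H) with 9 sp² atoms and 10 π electrons from ring double bonds plus a heteroatom lone pair. 10 = 4(2)+2, so the system is aromatic and both rings count as aromatic (indole).
Ring C has two sp³ carbons, so it is not fully conjugated — not aromatic (1,3-cyclohexadiene).
Ring D is planar and fully conjugated; 2 ring double bonds (4 π electrons) plus a heteroatom lone pair (2) give 6 π electrons. That satisfies 4n+2 with n=1, so ring D is aromatic (furan).
Rings E and F form a fused bicyclic system (with one oxygen) with 9 sp² atoms and 10 π electrons from ring double bonds plus a heteroatom lone pair. 10 = 4(2)+2, so the system is aromatic and both rings count as aromatic (benzofuran).
Aromatic: A, B, D, E, F. Total: 5.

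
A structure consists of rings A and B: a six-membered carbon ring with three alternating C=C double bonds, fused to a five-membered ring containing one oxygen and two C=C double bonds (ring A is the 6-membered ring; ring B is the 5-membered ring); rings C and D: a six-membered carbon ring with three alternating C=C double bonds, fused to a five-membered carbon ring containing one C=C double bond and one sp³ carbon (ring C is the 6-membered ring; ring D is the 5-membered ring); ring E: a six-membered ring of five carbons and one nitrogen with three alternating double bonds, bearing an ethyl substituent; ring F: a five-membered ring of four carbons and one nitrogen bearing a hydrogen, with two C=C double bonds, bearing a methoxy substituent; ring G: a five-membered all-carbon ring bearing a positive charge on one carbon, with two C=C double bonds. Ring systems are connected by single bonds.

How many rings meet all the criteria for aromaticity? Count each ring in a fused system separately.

Rings A and B form a fused bicyclic system (with one oxygen) with 9 sp² atoms and 10 π electrons from ring double bonds plus a heteroatom lone pair. 10 = 4(2)+2, so the system is aromatic and both rings count as aromatic (benzofuran).
Ring C has a continuous p-orbital overlap around the ring; 3 ring double bonds give 6 π electrons. 6 = 4(1)+2, so ring C is aromatic (benzene ring).
Ring D has one sp³ carbon, so it is not fully conjugated — not aromatic (cyclopentene ring).
Ring E has a continuous p-orbital overlap around the ring; 3 ring double bonds give 6 π electrons. 6 = 4(1)+2, so ring E is aromatic (pyridine).
Ring F has a continuous p-orbital overlap around the ring; 2 ring double bonds (4 π electrons) plus a heteroatom lone pair (2) give 6 π electrons. 6 = 4(1)+2, so ring F is aromatic (pyrrole).
Ring G has only sp² ring atoms; a planar conformation would have a fully conjugated π system of 4 electrons. But 4 = 4(1), which is 4n not 4n+2, so ring G is not aromatic (cyclopentadienyl cation).
Aromatic: A, B, C, E, F. Total: 5.

5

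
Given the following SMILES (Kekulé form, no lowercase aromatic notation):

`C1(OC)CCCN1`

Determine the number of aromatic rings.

The SMILES encodes a five-membered saturated ring of four carbons and one N–H nitrogen.
The 5-membered ring with one N–H has only sp³ atoms, so it is not fully conjugated — not aromatic (pyrrolidine).

0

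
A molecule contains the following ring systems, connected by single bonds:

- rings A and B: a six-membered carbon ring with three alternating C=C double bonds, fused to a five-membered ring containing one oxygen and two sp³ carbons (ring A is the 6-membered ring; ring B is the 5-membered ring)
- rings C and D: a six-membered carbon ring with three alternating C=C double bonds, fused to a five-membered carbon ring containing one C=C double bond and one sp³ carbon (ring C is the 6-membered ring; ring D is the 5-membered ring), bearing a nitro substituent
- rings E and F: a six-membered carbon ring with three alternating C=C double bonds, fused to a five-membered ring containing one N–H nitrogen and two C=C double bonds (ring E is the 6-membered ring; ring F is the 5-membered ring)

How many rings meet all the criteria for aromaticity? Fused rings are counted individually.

Ring A is planar and fully conjugated; 3 ring double bonds give 6 π electrons. 6 = 4(1)+2, so ring A is aromatic (benzene ring).
Ring B has two sp³ carbons, so it is not fully conjugated — not aromatic (oxolane ring).
Ring C has a continuous p-orbital overlap around the ring; 3 ring double bonds give 6 π electrons. Since 6 = 4n+2 (n=1), ring C is aromatic (benzene ring).
Ring D has one sp³ carbon, so it is not fully conjugated — not aromatic (cyclopentene ring).
Rings E and F form a fused bicyclic system (with one N–H) with 9 sp² atoms and 10 π electrons from ring double bonds plus a heteroatom lone pair. 10 = 4(2)+2, so the system is aromatic and both rings count as aromatic (indole).
Aromatic: A, C, E, F. Total: 4.

4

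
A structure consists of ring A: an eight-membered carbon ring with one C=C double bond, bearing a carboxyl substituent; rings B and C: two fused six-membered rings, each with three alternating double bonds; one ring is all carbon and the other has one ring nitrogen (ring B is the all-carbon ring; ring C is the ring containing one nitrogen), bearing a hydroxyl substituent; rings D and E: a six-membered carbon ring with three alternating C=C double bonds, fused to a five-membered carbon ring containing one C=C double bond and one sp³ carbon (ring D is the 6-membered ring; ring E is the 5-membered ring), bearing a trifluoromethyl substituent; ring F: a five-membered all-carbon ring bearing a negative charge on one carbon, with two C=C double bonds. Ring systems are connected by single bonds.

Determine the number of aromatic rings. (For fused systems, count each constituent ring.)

4

Ring A has six sp³ carbons, so it is not fully conjugated — not aromatic (cyclooctene).
Rings B and C form a fused bicyclic system (with one nitrogen) with 10 sp² atoms and 10 π electrons from ring double bonds. 10 = 4(2)+2, so the system is aromatic and both rings count as aromatic (quinoline).
Ring D is fully conjugated (every ring atom contributes a p orbital); 3 ring double bonds give 6 π electrons. 6 = 4(1)+2, so ring D is aromatic (benzene ring).
Ring E has one sp³ carbon, so it is not fully conjugated — not aromatic (cyclopentene ring).
Ring F is planar and fully conjugated; 2 ring double bonds (4 π electrons) plus the carbanion lone pair (2) give 6 π electrons. That satisfies 4n+2 with n=1, so ring F is aromatic (cyclopentadienyl anion).
Aromatic: B, C, D, F. Total: 4.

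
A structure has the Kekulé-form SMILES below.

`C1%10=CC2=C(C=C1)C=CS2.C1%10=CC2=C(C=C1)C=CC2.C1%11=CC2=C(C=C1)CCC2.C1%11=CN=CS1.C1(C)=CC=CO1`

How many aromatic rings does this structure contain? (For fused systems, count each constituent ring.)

The SMILES encodes a six-membered carbon ring with three alternating C=C double bonds, fused to a five-membered ring containing one sulfur and two C=C double bonds; a six-membered carbon ring with three alternating C=C double bonds, fused to a five-membered carbon ring containing one C=C double bond and one sp³ carbon; a six-membered carbon ring with three alternating C=C double bonds, fused to a saturated five-membered carbon ring; a five-membered ring with a sulfur at position 1 and a nitrogen at position 3 (in a C=N bond), with two double bonds; a five-membered ring of four carbons and one oxygen, with two C=C double bonds.
The fused 6/5-membered bicyclic (with one sulfur) is a single π system with 9 sp² atoms and 10 π electrons from ring double bonds plus a heteroatom lone pair. 10 = 4(2)+2, so the system is aromatic and both rings count as aromatic (benzothiophene).
The 6-membered ring is planar and fully conjugated; 3 ring double bonds give 6 π electrons. 6 = 4(1)+2, so it is aromatic (benzene ring).
The 5-membered ring has one sp³ carbon, so it is not fully conjugated — not aromatic (cyclopentene ring).
The second 6-membered ring is fully conjugated (every ring atom contributes a p orbital); 3 ring double bonds give 6 π electrons. That satisfies 4n+2 with n=1, so it is aromatic (benzene ring).
The second 5-membered ring has three sp³ carbons, so it is not fully conjugated — not aromatic (cyclopentane ring).
The 5-membered ring with one sulfur and one =N– is planar and fully conjugated; 2 ring double bonds (4 π electrons) plus a heteroatom lone pair (2) give 6 π electrons. 6 = 4(1)+2, so it is aromatic (thiazole).
The 5-membered ring with one oxygen is planar and fully conjugated; 2 ring double bonds (4 π electrons) plus a heteroatom lone pair (2) give 6 π electrons. That satisfies 4n+2 with n=1, so it is aromatic (furan).
6 of the 8 rings are aromatic. Total: 6.

6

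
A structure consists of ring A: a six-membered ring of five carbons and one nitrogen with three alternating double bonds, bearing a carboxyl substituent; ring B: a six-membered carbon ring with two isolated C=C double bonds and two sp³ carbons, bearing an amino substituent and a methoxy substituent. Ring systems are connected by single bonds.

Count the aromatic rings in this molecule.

1

Ring A has a continuous p-orbital overlap around the ring; 3 ring double bonds give 6 π electrons. Since 6 = 4n+2 (n=1), ring A is aromatic (pyridine).
Ring B has two sp³ carbons, so it is not fully conjugated — not aromatic (1,4-cyclohexadiene).
Aromatic: A. Total: 1.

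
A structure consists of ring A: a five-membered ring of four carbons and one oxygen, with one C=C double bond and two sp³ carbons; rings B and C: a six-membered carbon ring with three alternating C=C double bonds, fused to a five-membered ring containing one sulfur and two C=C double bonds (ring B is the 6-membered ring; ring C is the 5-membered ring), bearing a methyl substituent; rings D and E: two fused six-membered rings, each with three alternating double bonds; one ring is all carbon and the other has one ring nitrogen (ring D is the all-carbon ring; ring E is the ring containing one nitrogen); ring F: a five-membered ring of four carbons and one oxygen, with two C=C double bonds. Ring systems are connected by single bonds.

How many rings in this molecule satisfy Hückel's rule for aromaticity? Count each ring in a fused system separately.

Ring A has two sp³ carbons, so it is not fully conjugated — not aromatic (2,3-dihydrofuran).
Rings B and C form a fused bicyclic system (with one sulfur) with 9 sp² atoms and 10 π electrons from ring double bonds plus a heteroatom lone pair. 10 = 4(2)+2, so the system is aromatic and both rings count as aromatic (benzothiophene).
Rings D and E form a fused bicyclic system (with one nitrogen) with 10 sp² atoms and 10 π electrons from ring double bonds. 10 = 4(2)+2, so the system is aromatic and both rings count as aromatic (quinoline).
Ring F is fully conjugated (every ring atom contributes a p orbital); 2 ring double bonds (4 π electrons) plus a heteroatom lone pair (2) give 6 π electrons. Since 6 = 4n+2 (n=1), ring F is aromatic (furan).
Aromatic: B, C, D, E, F. Total: 5.

5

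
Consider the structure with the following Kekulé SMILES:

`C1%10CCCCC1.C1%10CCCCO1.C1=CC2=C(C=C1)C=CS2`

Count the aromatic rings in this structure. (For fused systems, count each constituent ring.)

The SMILES encodes a six-membered saturated carbon ring; a six-membered saturated ring of five carbons and one oxygen; a six-membered carbon ring with three alternating C=C double bonds, fused to a five-membered ring containing one sulfur and two C=C double bonds.
The 6-membered ring has only sp³ atoms, so it is not fully conjugated — not aromatic (cyclohexane).
The 6-membered ring with one oxygen has only sp³ atoms, so it is not fully conjugated — not aromatic (tetrahydropyran).
The fused 6/5-membered bicyclic (with one sulfur) is a single π system with 9 sp² atoms and 10 π electrons from ring double bonds plus a heteroatom lone pair. 10 = 4(2)+2, so the system is aromatic and both rings count as aromatic (benzothiophene).
2 of the 4 rings are aromatic. Total: 2.

2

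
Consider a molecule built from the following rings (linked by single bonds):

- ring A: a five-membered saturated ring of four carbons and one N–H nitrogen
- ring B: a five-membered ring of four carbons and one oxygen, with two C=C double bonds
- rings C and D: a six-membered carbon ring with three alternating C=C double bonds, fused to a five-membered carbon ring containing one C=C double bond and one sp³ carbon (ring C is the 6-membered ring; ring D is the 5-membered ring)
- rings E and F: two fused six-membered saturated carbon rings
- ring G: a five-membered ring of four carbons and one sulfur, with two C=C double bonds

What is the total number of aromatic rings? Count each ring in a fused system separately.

Ring A has only sp³ atoms, so it is not fully conjugated — not aromatic (pyrrolidine).
Ring B is fully conjugated (every ring atom contributes a p orbital); 2 ring double bonds (4 π electrons) plus a heteroatom lone pair (2) give 6 π electrons. 6 = 4(1)+2, so ring B is aromatic (furan).
Ring C is fully conjugated (every ring atom contributes a p orbital); 3 ring double bonds give 6 π electrons. Since 6 = 4n+2 (n=1), ring C is aromatic (benzene ring).
Ring D has one sp³ carbon, so it is not fully conjugated — not aromatic (cyclopentene ring).
Ring E has only sp³ atoms, so it is not fully conjugated — not aromatic (cyclohexane ring).
Ring F has only sp³ atoms, so it is not fully conjugated — not aromatic (cyclohexane ring).
Ring G is planar and fully conjugated; 2 ring double bonds (4 π electrons) plus a heteroatom lone pair (2) give 6 π electrons. That satisfies 4n+2 with n=1, so ring G is aromatic (thiophene).
Aromatic: B, C, G. Total: 3.

3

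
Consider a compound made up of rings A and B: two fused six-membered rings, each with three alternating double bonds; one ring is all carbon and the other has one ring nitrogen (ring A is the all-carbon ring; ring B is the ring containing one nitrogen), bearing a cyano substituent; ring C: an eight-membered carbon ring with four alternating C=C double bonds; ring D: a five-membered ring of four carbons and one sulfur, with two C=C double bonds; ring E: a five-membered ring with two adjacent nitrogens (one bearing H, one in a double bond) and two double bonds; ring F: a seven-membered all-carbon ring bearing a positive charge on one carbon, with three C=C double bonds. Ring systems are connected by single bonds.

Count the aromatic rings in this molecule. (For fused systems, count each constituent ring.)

5

Rings A and B form a fused bicyclic system (with one nitrogen) with 10 sp² atoms and 10 π electrons from ring double bonds. 10 = 4(2)+2, so the system is aromatic and both rings count as aromatic (quinoline).
Ring C has only sp² ring atoms; a planar conformation would have a fully conjugated π system of 8 electrons. But 8 = 4(2), which is 4n not 4n+2, so ring C is not aromatic (cyclooctatetraene) — cyclooctatetraene distorts into a non-planar tub to avoid antiaromaticity.
Ring D is planar and fully conjugated; 2 ring double bonds (4 π electrons) plus a heteroatom lone pair (2) give 6 π electrons. Since 6 = 4n+2 (n=1), ring D is aromatic (thiophene).
Ring E has a continuous p-orbital overlap around the ring; 2 ring double bonds (4 π electrons) plus a heteroatom lone pair (2) give 6 π electrons. That satisfies 4n+2 with n=1, so ring E is aromatic (pyrazole).
Ring F is planar and fully conjugated; 3 ring double bonds (6 π electrons) plus the carbocation's empty p orbital (0, but keeps the ring conjugated) give 6 π electrons. Since 6 = 4n+2 (n=1), ring F is aromatic (tropylium cation).
Aromatic: A, B, D, E, F. Total: 5.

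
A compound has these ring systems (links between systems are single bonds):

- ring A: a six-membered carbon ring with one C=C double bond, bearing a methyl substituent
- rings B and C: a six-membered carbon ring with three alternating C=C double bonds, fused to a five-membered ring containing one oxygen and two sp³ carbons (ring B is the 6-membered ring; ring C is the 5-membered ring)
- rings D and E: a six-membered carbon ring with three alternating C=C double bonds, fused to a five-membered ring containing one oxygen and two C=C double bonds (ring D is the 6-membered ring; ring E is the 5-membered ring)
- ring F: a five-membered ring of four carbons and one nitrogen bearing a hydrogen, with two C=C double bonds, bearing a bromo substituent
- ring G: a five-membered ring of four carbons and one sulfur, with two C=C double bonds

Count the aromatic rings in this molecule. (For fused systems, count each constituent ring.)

5

Ring A has four sp³ carbons, so it is not fully conjugated — not aromatic (cyclohexene).
Ring B is planar and fully conjugated; 3 ring double bonds give 6 π electrons. Since 6 = 4n+2 (n=1), ring B is aromatic (benzene ring).
Ring C has two sp³ carbons, so it is not fully conjugated — not aromatic (oxolane ring).
Rings D and E form a fused bicyclic system (with one oxygen) with 9 sp² atoms and 10 π electrons from ring double bonds plus a heteroatom lone pair. 10 = 4(2)+2, so the system is aromatic and both rings count as aromatic (benzofuran).
Ring F is planar and fully conjugated; 2 ring double bonds (4 π electrons) plus a heteroatom lone pair (2) give 6 π electrons. That satisfies 4n+2 with n=1, so ring F is aromatic (pyrrole).
Ring G has a continuous p-orbital overlap around the ring; 2 ring double bonds (4 π electrons) plus a heteroatom lone pair (2) give 6 π electrons. 6 = 4(1)+2, so ring G is aromatic (thiophene).
Aromatic: B, D, E, F, G. Total: 5.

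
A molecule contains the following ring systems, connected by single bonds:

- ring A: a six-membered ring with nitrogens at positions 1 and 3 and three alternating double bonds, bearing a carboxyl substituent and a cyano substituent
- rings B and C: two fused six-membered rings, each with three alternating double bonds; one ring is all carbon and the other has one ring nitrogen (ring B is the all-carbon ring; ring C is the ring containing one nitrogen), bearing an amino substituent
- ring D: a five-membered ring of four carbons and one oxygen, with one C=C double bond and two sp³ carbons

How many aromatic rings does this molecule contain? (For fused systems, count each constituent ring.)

3

Ring A is planar and fully conjugated; 3 ring double bonds give 6 π electrons. Since 6 = 4n+2 (n=1), ring A is aromatic (pyrimidine).
Rings B and C form a fused bicyclic system (with one nitrogen) with 10 sp² atoms and 10 π electrons from ring double bonds. 10 = 4(2)+2, so the system is aromatic and both rings count as aromatic (quinoline).
Ring D has two sp³ carbons, so it is not fully conjugated — not aromatic (2,3-dihydrofuran).
Aromatic: A, B, C. Total: 3.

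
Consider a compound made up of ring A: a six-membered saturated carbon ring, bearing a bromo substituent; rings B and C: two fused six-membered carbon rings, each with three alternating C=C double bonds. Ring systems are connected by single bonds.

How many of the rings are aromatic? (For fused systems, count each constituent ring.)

Ring A has only sp³ atoms, so it is not fully conjugated — not aromatic (cyclohexane).
Rings B and C form a fused bicyclic system with 10 sp² atoms and 10 π electrons from ring double bonds. 10 = 4(2)+2, so the system is aromatic and both rings count as aromatic (naphthalene).
Aromatic: B, C. Total: 2.

2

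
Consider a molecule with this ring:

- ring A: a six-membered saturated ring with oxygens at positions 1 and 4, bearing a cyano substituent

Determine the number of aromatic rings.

0

Ring A has only sp³ atoms, so it is not fully conjugated — not aromatic (1,4-dioxane).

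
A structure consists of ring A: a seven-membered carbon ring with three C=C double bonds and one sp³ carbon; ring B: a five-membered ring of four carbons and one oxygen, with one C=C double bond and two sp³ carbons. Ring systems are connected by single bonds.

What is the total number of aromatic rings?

0

Ring A has one sp³ carbon, so it is not fully conjugated — not aromatic (cycloheptatriene).
Ring B has two sp³ carbons, so it is not fully conjugated — not aromatic (2,3-dihydrofuran).
No ring is aromatic. Total: 0.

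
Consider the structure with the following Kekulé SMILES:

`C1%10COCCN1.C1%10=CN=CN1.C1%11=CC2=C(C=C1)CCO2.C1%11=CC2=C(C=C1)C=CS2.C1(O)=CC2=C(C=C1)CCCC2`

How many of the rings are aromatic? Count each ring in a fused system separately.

The SMILES encodes a six-membered saturated ring with an oxygen and an N–H nitrogen at positions 1 and 4; a five-membered ring with nitrogens at positions 1 and 3 (one bearing H, one in a C=N bond) and two double bonds; a six-membered carbon ring with three alternating C=C double bonds, fused to a five-membered ring containing one oxygen and two sp³ carbons; a six-membered carbon ring with three alternating C=C double bonds, fused to a five-membered ring containing one sulfur and two C=C double bonds; a six-membered carbon ring with three alternating C=C double bonds, fused to a saturated six-membered carbon ring.
The 6-membered ring with one oxygen and one N–H (1,4) has only sp³ atoms, so it is not fully conjugated — not aromatic (morpholine).
The 5-membered ring with two nitrogens (one N–H, one =N–) has a continuous p-orbital overlap around the ring; 2 ring double bonds (4 π electrons) plus a heteroatom lone pair (2) give 6 π electrons. 6 = 4(1)+2, so it is aromatic (imidazole).
The 6-membered ring is planar and fully conjugated; 3 ring double bonds give 6 π electrons. Since 6 = 4n+2 (n=1), it is aromatic (benzene ring).
The 5-membered ring with one oxygen has two sp³ carbons, so it is not fully conjugated — not aromatic (oxolane ring).
The fused 6/5-membered bicyclic (with one sulfur) is a single π system with 9 sp² atoms and 10 π electrons from ring double bonds plus a heteroatom lone pair. 10 = 4(2)+2, so the system is aromatic and both rings count as aromatic (benzothiophene).
The second 6-membered ring is planar and fully conjugated; 3 ring double bonds give 6 π electrons. That satisfies 4n+2 with n=1, so it is aromatic (benzene ring).
The third 6-membered ring has four sp³ carbons, so it is not fully conjugated — not aromatic (cyclohexane ring).
5 of the 8 rings are aromatic. Total: 5.

5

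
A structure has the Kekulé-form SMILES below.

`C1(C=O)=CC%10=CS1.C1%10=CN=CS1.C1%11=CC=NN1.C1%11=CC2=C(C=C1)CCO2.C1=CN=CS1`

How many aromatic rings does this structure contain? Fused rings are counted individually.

The SMILES encodes a five-membered ring of four carbons and one sulfur, with two C=C double bonds; a five-membered ring with a sulfur at position 1 and a nitrogen at position 3 (in a C=N bond), with two double bonds; a five-membered ring with two adjacent nitrogens (one bearing H, one in a double bond) and two double bonds; a six-membered carbon ring with three alternating C=C double bonds, fused to a five-membered ring containing one oxygen and two sp³ carbons; a five-membered ring with a sulfur at position 1 and a nitrogen at position 3 (in a C=N bond), with two double bonds.
The 5-membered ring with one sulfur is fully conjugated (every ring atom contributes a p orbital); 2 ring double bonds (4 π electrons) plus a heteroatom lone pair (2) give 6 π electrons. That satisfies 4n+2 with n=1, so it is aromatic (thiophene).
The 5-membered ring with one sulfur and one =N– is fully conjugated (every ring atom contributes a p orbital); 2 ring double bonds (4 π electrons) plus a heteroatom lone pair (2) give 6 π electrons. That satisfies 4n+2 with n=1, so it is aromatic (thiazole).
The 5-membered ring with two adjacent nitrogens (one N–H, one =N–) is fully conjugated (every ring atom contributes a p orbital); 2 ring double bonds (4 π electrons) plus a heteroatom lone pair (2) give 6 π electrons. Since 6 = 4n+2 (n=1), it is aromatic (pyrazole).
The 6-membered ring is fully conjugated (every ring atom contributes a p orbital); 3 ring double bonds give 6 π electrons. Since 6 = 4n+2 (n=1), it is aromatic (benzene ring).
The 5-membered ring with one oxygen has two sp³ carbons, so it is not fully conjugated — not aromatic (oxolane ring).
The second 5-membered ring with one sulfur and one =N– is fully conjugated (every ring atom contributes a p orbital); 2 ring double bonds (4 π electrons) plus a heteroatom lone pair (2) give 6 π electrons. Since 6 = 4n+2 (n=1), it is aromatic (thiazole).
5 of the 6 rings are aromatic. Total: 5.

5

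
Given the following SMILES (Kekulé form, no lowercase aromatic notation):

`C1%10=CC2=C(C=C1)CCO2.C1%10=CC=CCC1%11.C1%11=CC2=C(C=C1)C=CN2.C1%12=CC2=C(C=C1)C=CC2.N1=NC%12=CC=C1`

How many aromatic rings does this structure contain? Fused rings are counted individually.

5

The SMILES encodes a six-membered carbon ring with three alternating C=C double bonds, fused to a five-membered ring containing one oxygen and two sp³ carbons; a six-membered carbon ring with two conjugated C=C double bonds and two sp³ carbons; a six-membered carbon ring with three alternating C=C double bonds, fused to a five-membered ring containing one N–H nitrogen and two C=C double bonds; a six-membered carbon ring with three alternating C=C double bonds, fused to a five-membered carbon ring containing one C=C double bond and one sp³ carbon; a six-membered ring with two adjacent nitrogens and three alternating double bonds.
The 6-membered ring is fully conjugated (every ring atom contributes a p orbital); 3 ring double bonds give 6 π electrons. 6 = 4(1)+2, so it is aromatic (benzene ring).
The 5-membered ring with one oxygen has two sp³ carbons, so it is not fully conjugated — not aromatic (oxolane ring).
The second 6-membered ring has two sp³ carbons, so it is not fully conjugated — not aromatic (1,3-cyclohexadiene).
The fused 6/5-membered bicyclic (with one N–H) is a single π system with 9 sp² atoms and 10 π electrons from ring double bonds plus a heteroatom lone pair. 10 = 4(2)+2, so the system is aromatic and both rings count as aromatic (indole).
The third 6-membered ring is planar and fully conjugated; 3 ring double bonds give 6 π electrons. 6 = 4(1)+2, so it is aromatic (benzene ring).
The 5-membered ring has one sp³ carbon, so it is not fully conjugated — not aromatic (cyclopentene ring).
The 6-membered ring with two nitrogens (1,2) is planar and fully conjugated; 3 ring double bonds give 6 π electrons. Since 6 = 4n+2 (n=1), it is aromatic (pyridazine).
5 of the 8 rings are aromatic. Total: 5.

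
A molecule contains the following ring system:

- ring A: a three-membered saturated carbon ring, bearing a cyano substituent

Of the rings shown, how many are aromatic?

0

Ring A has only sp³ atoms, so it is not fully conjugated — not aromatic (cyclopropane).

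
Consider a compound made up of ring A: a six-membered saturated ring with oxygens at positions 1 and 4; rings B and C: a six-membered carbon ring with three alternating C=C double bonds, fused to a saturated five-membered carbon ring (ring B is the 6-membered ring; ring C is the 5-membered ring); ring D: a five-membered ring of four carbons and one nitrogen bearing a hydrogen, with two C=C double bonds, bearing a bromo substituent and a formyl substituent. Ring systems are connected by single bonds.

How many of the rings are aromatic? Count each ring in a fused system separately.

Ring A has only sp³ atoms, so it is not fully conjugated — not aromatic (1,4-dioxane).
Ring B is fully conjugated (every ring atom contributes a p orbital); 3 ring double bonds give 6 π electrons. That satisfies 4n+2 with n=1, so ring B is aromatic (benzene ring).
Ring C has three sp³ carbons, so it is not fully conjugated — not aromatic (cyclopentane ring).
Ring D has a continuous p-orbital overlap around the ring; 2 ring double bonds (4 π electrons) plus a heteroatom lone pair (2) give 6 π electrons. That satisfies 4n+2 with n=1, so ring D is aromatic (pyrrole).
Aromatic: B, D. Total: 2.

2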